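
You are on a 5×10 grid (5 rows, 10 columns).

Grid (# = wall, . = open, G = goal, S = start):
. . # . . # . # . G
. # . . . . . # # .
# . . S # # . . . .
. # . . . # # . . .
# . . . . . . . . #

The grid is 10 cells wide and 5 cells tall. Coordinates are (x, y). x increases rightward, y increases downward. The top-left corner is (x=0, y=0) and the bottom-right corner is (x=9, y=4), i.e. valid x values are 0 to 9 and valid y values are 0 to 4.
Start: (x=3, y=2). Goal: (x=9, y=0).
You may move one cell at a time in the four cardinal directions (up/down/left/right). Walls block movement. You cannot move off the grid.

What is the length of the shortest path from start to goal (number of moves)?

BFS from (x=3, y=2) until reaching (x=9, y=0):
  Distance 0: (x=3, y=2)
  Distance 1: (x=3, y=1), (x=2, y=2), (x=3, y=3)
  Distance 2: (x=3, y=0), (x=2, y=1), (x=4, y=1), (x=1, y=2), (x=2, y=3), (x=4, y=3), (x=3, y=4)
  Distance 3: (x=4, y=0), (x=5, y=1), (x=2, y=4), (x=4, y=4)
  Distance 4: (x=6, y=1), (x=1, y=4), (x=5, y=4)
  Distance 5: (x=6, y=0), (x=6, y=2), (x=6, y=4)
  Distance 6: (x=7, y=2), (x=7, y=4)
  Distance 7: (x=8, y=2), (x=7, y=3), (x=8, y=4)
  Distance 8: (x=9, y=2), (x=8, y=3)
  Distance 9: (x=9, y=1), (x=9, y=3)
  Distance 10: (x=9, y=0)  <- goal reached here
One shortest path (10 moves): (x=3, y=2) -> (x=3, y=1) -> (x=4, y=1) -> (x=5, y=1) -> (x=6, y=1) -> (x=6, y=2) -> (x=7, y=2) -> (x=8, y=2) -> (x=9, y=2) -> (x=9, y=1) -> (x=9, y=0)

Answer: Shortest path length: 10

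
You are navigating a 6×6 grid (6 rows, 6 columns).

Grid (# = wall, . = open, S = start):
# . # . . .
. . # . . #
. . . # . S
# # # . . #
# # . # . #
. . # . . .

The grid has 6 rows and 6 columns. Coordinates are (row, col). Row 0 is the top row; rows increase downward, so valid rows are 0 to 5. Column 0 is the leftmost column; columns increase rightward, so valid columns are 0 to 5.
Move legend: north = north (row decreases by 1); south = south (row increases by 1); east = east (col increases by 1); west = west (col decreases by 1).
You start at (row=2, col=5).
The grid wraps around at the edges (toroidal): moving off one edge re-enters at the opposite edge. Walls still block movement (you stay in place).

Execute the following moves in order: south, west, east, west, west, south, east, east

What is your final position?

Start: (row=2, col=5)
  south (south): blocked, stay at (row=2, col=5)
  west (west): (row=2, col=5) -> (row=2, col=4)
  east (east): (row=2, col=4) -> (row=2, col=5)
  west (west): (row=2, col=5) -> (row=2, col=4)
  west (west): blocked, stay at (row=2, col=4)
  south (south): (row=2, col=4) -> (row=3, col=4)
  east (east): blocked, stay at (row=3, col=4)
  east (east): blocked, stay at (row=3, col=4)
Final: (row=3, col=4)

Answer: Final position: (row=3, col=4)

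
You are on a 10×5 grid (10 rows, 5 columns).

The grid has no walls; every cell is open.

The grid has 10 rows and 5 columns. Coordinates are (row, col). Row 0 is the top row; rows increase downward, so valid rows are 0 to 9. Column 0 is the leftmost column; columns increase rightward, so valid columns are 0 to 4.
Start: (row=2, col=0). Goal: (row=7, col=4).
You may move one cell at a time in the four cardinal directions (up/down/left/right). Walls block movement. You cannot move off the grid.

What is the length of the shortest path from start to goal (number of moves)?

Answer: Shortest path length: 9

Derivation:
BFS from (row=2, col=0) until reaching (row=7, col=4):
  Distance 0: (row=2, col=0)
  Distance 1: (row=1, col=0), (row=2, col=1), (row=3, col=0)
  Distance 2: (row=0, col=0), (row=1, col=1), (row=2, col=2), (row=3, col=1), (row=4, col=0)
  Distance 3: (row=0, col=1), (row=1, col=2), (row=2, col=3), (row=3, col=2), (row=4, col=1), (row=5, col=0)
  Distance 4: (row=0, col=2), (row=1, col=3), (row=2, col=4), (row=3, col=3), (row=4, col=2), (row=5, col=1), (row=6, col=0)
  Distance 5: (row=0, col=3), (row=1, col=4), (row=3, col=4), (row=4, col=3), (row=5, col=2), (row=6, col=1), (row=7, col=0)
  Distance 6: (row=0, col=4), (row=4, col=4), (row=5, col=3), (row=6, col=2), (row=7, col=1), (row=8, col=0)
  Distance 7: (row=5, col=4), (row=6, col=3), (row=7, col=2), (row=8, col=1), (row=9, col=0)
  Distance 8: (row=6, col=4), (row=7, col=3), (row=8, col=2), (row=9, col=1)
  Distance 9: (row=7, col=4), (row=8, col=3), (row=9, col=2)  <- goal reached here
One shortest path (9 moves): (row=2, col=0) -> (row=2, col=1) -> (row=2, col=2) -> (row=2, col=3) -> (row=2, col=4) -> (row=3, col=4) -> (row=4, col=4) -> (row=5, col=4) -> (row=6, col=4) -> (row=7, col=4)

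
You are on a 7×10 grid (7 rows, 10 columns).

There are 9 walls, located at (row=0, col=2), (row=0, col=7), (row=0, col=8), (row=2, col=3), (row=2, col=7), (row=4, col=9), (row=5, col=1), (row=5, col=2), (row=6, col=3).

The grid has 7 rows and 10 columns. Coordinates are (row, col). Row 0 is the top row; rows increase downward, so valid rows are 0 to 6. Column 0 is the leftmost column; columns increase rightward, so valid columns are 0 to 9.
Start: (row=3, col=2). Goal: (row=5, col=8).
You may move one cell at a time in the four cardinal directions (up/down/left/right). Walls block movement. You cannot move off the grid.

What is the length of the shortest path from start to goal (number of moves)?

BFS from (row=3, col=2) until reaching (row=5, col=8):
  Distance 0: (row=3, col=2)
  Distance 1: (row=2, col=2), (row=3, col=1), (row=3, col=3), (row=4, col=2)
  Distance 2: (row=1, col=2), (row=2, col=1), (row=3, col=0), (row=3, col=4), (row=4, col=1), (row=4, col=3)
  Distance 3: (row=1, col=1), (row=1, col=3), (row=2, col=0), (row=2, col=4), (row=3, col=5), (row=4, col=0), (row=4, col=4), (row=5, col=3)
  Distance 4: (row=0, col=1), (row=0, col=3), (row=1, col=0), (row=1, col=4), (row=2, col=5), (row=3, col=6), (row=4, col=5), (row=5, col=0), (row=5, col=4)
  Distance 5: (row=0, col=0), (row=0, col=4), (row=1, col=5), (row=2, col=6), (row=3, col=7), (row=4, col=6), (row=5, col=5), (row=6, col=0), (row=6, col=4)
  Distance 6: (row=0, col=5), (row=1, col=6), (row=3, col=8), (row=4, col=7), (row=5, col=6), (row=6, col=1), (row=6, col=5)
  Distance 7: (row=0, col=6), (row=1, col=7), (row=2, col=8), (row=3, col=9), (row=4, col=8), (row=5, col=7), (row=6, col=2), (row=6, col=6)
  Distance 8: (row=1, col=8), (row=2, col=9), (row=5, col=8), (row=6, col=7)  <- goal reached here
One shortest path (8 moves): (row=3, col=2) -> (row=3, col=3) -> (row=3, col=4) -> (row=3, col=5) -> (row=3, col=6) -> (row=3, col=7) -> (row=3, col=8) -> (row=4, col=8) -> (row=5, col=8)

Answer: Shortest path length: 8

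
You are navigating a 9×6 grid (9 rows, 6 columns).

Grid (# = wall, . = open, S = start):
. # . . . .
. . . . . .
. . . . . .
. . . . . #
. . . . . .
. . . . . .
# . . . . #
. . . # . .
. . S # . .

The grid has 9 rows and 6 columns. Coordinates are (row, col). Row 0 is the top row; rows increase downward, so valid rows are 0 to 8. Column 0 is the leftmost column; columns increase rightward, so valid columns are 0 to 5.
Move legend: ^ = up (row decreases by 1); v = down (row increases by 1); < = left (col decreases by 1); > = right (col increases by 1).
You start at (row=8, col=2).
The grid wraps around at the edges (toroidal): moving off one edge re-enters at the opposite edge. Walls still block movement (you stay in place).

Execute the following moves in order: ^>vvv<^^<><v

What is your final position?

Start: (row=8, col=2)
  ^ (up): (row=8, col=2) -> (row=7, col=2)
  > (right): blocked, stay at (row=7, col=2)
  v (down): (row=7, col=2) -> (row=8, col=2)
  v (down): (row=8, col=2) -> (row=0, col=2)
  v (down): (row=0, col=2) -> (row=1, col=2)
  < (left): (row=1, col=2) -> (row=1, col=1)
  ^ (up): blocked, stay at (row=1, col=1)
  ^ (up): blocked, stay at (row=1, col=1)
  < (left): (row=1, col=1) -> (row=1, col=0)
  > (right): (row=1, col=0) -> (row=1, col=1)
  < (left): (row=1, col=1) -> (row=1, col=0)
  v (down): (row=1, col=0) -> (row=2, col=0)
Final: (row=2, col=0)

Answer: Final position: (row=2, col=0)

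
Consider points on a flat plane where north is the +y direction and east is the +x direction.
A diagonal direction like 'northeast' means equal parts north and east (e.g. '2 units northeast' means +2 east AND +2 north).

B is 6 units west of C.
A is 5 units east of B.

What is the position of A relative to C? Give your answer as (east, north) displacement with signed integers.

Answer: A is at (east=-1, north=0) relative to C.

Derivation:
Place C at the origin (east=0, north=0).
  B is 6 units west of C: delta (east=-6, north=+0); B at (east=-6, north=0).
  A is 5 units east of B: delta (east=+5, north=+0); A at (east=-1, north=0).
Therefore A relative to C: (east=-1, north=0).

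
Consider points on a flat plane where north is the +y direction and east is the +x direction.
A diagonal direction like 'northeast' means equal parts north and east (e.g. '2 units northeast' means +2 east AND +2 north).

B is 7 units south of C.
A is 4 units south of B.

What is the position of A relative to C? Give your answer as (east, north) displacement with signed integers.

Answer: A is at (east=0, north=-11) relative to C.

Derivation:
Place C at the origin (east=0, north=0).
  B is 7 units south of C: delta (east=+0, north=-7); B at (east=0, north=-7).
  A is 4 units south of B: delta (east=+0, north=-4); A at (east=0, north=-11).
Therefore A relative to C: (east=0, north=-11).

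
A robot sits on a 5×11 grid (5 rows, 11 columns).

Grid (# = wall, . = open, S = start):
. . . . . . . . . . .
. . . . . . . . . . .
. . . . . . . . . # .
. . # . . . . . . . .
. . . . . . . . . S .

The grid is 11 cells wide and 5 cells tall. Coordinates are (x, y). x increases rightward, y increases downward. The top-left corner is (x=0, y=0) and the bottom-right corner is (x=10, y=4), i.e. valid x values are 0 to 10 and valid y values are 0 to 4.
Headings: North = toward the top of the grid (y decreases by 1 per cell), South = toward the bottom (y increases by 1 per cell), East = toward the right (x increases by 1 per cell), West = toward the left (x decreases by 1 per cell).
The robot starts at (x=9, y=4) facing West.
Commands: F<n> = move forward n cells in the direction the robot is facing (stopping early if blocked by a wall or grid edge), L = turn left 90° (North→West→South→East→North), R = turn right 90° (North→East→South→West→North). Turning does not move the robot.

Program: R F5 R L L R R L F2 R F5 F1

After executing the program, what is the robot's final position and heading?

Start: (x=9, y=4), facing West
  R: turn right, now facing North
  F5: move forward 1/5 (blocked), now at (x=9, y=3)
  R: turn right, now facing East
  L: turn left, now facing North
  L: turn left, now facing West
  R: turn right, now facing North
  R: turn right, now facing East
  L: turn left, now facing North
  F2: move forward 0/2 (blocked), now at (x=9, y=3)
  R: turn right, now facing East
  F5: move forward 1/5 (blocked), now at (x=10, y=3)
  F1: move forward 0/1 (blocked), now at (x=10, y=3)
Final: (x=10, y=3), facing East

Answer: Final position: (x=10, y=3), facing East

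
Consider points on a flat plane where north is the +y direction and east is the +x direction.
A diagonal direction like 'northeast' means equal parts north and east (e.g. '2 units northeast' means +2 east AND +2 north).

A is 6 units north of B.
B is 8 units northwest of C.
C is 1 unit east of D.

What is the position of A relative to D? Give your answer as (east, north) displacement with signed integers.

Place D at the origin (east=0, north=0).
  C is 1 unit east of D: delta (east=+1, north=+0); C at (east=1, north=0).
  B is 8 units northwest of C: delta (east=-8, north=+8); B at (east=-7, north=8).
  A is 6 units north of B: delta (east=+0, north=+6); A at (east=-7, north=14).
Therefore A relative to D: (east=-7, north=14).

Answer: A is at (east=-7, north=14) relative to D.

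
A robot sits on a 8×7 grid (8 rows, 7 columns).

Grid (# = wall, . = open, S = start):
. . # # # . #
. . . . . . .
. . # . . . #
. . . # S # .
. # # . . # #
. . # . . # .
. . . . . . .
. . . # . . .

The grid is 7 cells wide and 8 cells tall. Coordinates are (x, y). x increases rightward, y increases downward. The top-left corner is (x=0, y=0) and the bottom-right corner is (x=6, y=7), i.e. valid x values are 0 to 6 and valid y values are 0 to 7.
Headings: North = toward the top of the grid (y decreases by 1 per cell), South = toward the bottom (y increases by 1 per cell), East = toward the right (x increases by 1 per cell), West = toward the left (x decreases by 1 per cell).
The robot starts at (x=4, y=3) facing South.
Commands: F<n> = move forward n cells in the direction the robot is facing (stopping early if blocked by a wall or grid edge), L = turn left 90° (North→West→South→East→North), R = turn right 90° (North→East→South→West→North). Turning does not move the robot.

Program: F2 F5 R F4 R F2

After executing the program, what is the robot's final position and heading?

Start: (x=4, y=3), facing South
  F2: move forward 2, now at (x=4, y=5)
  F5: move forward 2/5 (blocked), now at (x=4, y=7)
  R: turn right, now facing West
  F4: move forward 0/4 (blocked), now at (x=4, y=7)
  R: turn right, now facing North
  F2: move forward 2, now at (x=4, y=5)
Final: (x=4, y=5), facing North

Answer: Final position: (x=4, y=5), facing North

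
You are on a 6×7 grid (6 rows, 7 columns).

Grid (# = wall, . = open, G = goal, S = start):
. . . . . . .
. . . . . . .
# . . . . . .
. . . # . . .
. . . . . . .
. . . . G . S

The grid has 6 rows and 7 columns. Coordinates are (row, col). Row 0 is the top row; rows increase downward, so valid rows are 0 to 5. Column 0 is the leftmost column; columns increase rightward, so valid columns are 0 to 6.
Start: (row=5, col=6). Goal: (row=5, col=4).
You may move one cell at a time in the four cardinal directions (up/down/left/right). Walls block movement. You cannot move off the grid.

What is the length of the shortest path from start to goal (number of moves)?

BFS from (row=5, col=6) until reaching (row=5, col=4):
  Distance 0: (row=5, col=6)
  Distance 1: (row=4, col=6), (row=5, col=5)
  Distance 2: (row=3, col=6), (row=4, col=5), (row=5, col=4)  <- goal reached here
One shortest path (2 moves): (row=5, col=6) -> (row=5, col=5) -> (row=5, col=4)

Answer: Shortest path length: 2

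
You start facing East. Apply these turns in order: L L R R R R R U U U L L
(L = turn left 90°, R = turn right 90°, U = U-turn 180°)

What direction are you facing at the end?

Start: East
  L (left (90° counter-clockwise)) -> North
  L (left (90° counter-clockwise)) -> West
  R (right (90° clockwise)) -> North
  R (right (90° clockwise)) -> East
  R (right (90° clockwise)) -> South
  R (right (90° clockwise)) -> West
  R (right (90° clockwise)) -> North
  U (U-turn (180°)) -> South
  U (U-turn (180°)) -> North
  U (U-turn (180°)) -> South
  L (left (90° counter-clockwise)) -> East
  L (left (90° counter-clockwise)) -> North
Final: North

Answer: Final heading: North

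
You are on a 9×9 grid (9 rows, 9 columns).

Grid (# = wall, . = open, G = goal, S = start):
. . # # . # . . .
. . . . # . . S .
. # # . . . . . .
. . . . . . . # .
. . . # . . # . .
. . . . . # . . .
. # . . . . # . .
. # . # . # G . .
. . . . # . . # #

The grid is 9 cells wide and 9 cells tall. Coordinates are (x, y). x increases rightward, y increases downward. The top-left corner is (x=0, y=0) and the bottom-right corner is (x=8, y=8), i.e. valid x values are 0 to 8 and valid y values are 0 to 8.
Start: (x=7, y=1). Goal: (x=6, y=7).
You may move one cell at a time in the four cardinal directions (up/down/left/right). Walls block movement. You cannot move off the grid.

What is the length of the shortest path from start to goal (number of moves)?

Answer: Shortest path length: 9

Derivation:
BFS from (x=7, y=1) until reaching (x=6, y=7):
  Distance 0: (x=7, y=1)
  Distance 1: (x=7, y=0), (x=6, y=1), (x=8, y=1), (x=7, y=2)
  Distance 2: (x=6, y=0), (x=8, y=0), (x=5, y=1), (x=6, y=2), (x=8, y=2)
  Distance 3: (x=5, y=2), (x=6, y=3), (x=8, y=3)
  Distance 4: (x=4, y=2), (x=5, y=3), (x=8, y=4)
  Distance 5: (x=3, y=2), (x=4, y=3), (x=5, y=4), (x=7, y=4), (x=8, y=5)
  Distance 6: (x=3, y=1), (x=3, y=3), (x=4, y=4), (x=7, y=5), (x=8, y=6)
  Distance 7: (x=2, y=1), (x=2, y=3), (x=4, y=5), (x=6, y=5), (x=7, y=6), (x=8, y=7)
  Distance 8: (x=1, y=1), (x=1, y=3), (x=2, y=4), (x=3, y=5), (x=4, y=6), (x=7, y=7)
  Distance 9: (x=1, y=0), (x=0, y=1), (x=0, y=3), (x=1, y=4), (x=2, y=5), (x=3, y=6), (x=5, y=6), (x=4, y=7), (x=6, y=7)  <- goal reached here
One shortest path (9 moves): (x=7, y=1) -> (x=8, y=1) -> (x=8, y=2) -> (x=8, y=3) -> (x=8, y=4) -> (x=7, y=4) -> (x=7, y=5) -> (x=7, y=6) -> (x=7, y=7) -> (x=6, y=7)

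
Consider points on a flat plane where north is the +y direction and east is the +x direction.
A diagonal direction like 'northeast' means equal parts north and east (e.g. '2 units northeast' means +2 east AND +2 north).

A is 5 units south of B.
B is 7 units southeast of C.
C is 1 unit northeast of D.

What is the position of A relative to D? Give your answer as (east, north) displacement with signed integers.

Place D at the origin (east=0, north=0).
  C is 1 unit northeast of D: delta (east=+1, north=+1); C at (east=1, north=1).
  B is 7 units southeast of C: delta (east=+7, north=-7); B at (east=8, north=-6).
  A is 5 units south of B: delta (east=+0, north=-5); A at (east=8, north=-11).
Therefore A relative to D: (east=8, north=-11).

Answer: A is at (east=8, north=-11) relative to D.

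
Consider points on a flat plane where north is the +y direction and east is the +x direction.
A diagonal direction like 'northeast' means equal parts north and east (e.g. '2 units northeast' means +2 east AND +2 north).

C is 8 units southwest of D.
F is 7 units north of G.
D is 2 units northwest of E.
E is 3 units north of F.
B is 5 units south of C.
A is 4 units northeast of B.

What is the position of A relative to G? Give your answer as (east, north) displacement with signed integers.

Place G at the origin (east=0, north=0).
  F is 7 units north of G: delta (east=+0, north=+7); F at (east=0, north=7).
  E is 3 units north of F: delta (east=+0, north=+3); E at (east=0, north=10).
  D is 2 units northwest of E: delta (east=-2, north=+2); D at (east=-2, north=12).
  C is 8 units southwest of D: delta (east=-8, north=-8); C at (east=-10, north=4).
  B is 5 units south of C: delta (east=+0, north=-5); B at (east=-10, north=-1).
  A is 4 units northeast of B: delta (east=+4, north=+4); A at (east=-6, north=3).
Therefore A relative to G: (east=-6, north=3).

Answer: A is at (east=-6, north=3) relative to G.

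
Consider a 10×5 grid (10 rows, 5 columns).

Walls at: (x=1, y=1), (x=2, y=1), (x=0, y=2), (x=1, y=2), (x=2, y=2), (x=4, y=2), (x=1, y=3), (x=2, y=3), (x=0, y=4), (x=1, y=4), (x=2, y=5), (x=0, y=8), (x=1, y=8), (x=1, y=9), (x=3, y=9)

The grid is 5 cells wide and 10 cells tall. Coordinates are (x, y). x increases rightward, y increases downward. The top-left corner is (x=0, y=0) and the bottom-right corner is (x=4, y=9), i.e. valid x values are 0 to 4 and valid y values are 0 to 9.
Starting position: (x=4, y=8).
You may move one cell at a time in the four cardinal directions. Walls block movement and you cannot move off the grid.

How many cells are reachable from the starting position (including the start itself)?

Answer: Reachable cells: 33

Derivation:
BFS flood-fill from (x=4, y=8):
  Distance 0: (x=4, y=8)
  Distance 1: (x=4, y=7), (x=3, y=8), (x=4, y=9)
  Distance 2: (x=4, y=6), (x=3, y=7), (x=2, y=8)
  Distance 3: (x=4, y=5), (x=3, y=6), (x=2, y=7), (x=2, y=9)
  Distance 4: (x=4, y=4), (x=3, y=5), (x=2, y=6), (x=1, y=7)
  Distance 5: (x=4, y=3), (x=3, y=4), (x=1, y=6), (x=0, y=7)
  Distance 6: (x=3, y=3), (x=2, y=4), (x=1, y=5), (x=0, y=6)
  Distance 7: (x=3, y=2), (x=0, y=5)
  Distance 8: (x=3, y=1)
  Distance 9: (x=3, y=0), (x=4, y=1)
  Distance 10: (x=2, y=0), (x=4, y=0)
  Distance 11: (x=1, y=0)
  Distance 12: (x=0, y=0)
  Distance 13: (x=0, y=1)
Total reachable: 33 (grid has 35 open cells total)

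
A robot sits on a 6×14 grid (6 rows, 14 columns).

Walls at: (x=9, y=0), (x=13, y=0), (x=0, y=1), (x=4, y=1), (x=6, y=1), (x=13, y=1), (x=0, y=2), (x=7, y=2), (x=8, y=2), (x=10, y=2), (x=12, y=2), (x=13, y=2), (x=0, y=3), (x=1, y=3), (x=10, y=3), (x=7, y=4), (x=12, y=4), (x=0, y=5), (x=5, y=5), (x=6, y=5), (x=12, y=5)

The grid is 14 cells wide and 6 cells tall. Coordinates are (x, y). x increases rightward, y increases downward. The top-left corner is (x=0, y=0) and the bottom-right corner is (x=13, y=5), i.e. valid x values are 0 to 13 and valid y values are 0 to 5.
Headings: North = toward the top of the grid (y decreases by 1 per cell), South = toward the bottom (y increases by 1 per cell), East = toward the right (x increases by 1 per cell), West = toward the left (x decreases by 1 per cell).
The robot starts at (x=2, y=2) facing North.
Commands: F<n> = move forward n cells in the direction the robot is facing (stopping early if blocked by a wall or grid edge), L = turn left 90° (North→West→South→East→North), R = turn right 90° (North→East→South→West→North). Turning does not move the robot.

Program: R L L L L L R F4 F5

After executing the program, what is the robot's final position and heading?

Answer: Final position: (x=6, y=2), facing East

Derivation:
Start: (x=2, y=2), facing North
  R: turn right, now facing East
  L: turn left, now facing North
  L: turn left, now facing West
  L: turn left, now facing South
  L: turn left, now facing East
  L: turn left, now facing North
  R: turn right, now facing East
  F4: move forward 4, now at (x=6, y=2)
  F5: move forward 0/5 (blocked), now at (x=6, y=2)
Final: (x=6, y=2), facing East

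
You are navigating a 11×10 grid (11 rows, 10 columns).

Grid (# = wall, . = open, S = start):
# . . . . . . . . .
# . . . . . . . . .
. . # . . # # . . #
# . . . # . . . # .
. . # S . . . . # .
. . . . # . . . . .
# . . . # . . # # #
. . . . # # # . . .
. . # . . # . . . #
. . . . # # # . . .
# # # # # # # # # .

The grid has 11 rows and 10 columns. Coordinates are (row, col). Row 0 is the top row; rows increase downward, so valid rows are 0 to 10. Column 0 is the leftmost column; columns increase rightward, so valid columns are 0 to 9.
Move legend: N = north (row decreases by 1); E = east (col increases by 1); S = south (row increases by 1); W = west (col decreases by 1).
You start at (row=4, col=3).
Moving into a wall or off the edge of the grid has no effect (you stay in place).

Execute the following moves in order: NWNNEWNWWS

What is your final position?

Start: (row=4, col=3)
  N (north): (row=4, col=3) -> (row=3, col=3)
  W (west): (row=3, col=3) -> (row=3, col=2)
  N (north): blocked, stay at (row=3, col=2)
  N (north): blocked, stay at (row=3, col=2)
  E (east): (row=3, col=2) -> (row=3, col=3)
  W (west): (row=3, col=3) -> (row=3, col=2)
  N (north): blocked, stay at (row=3, col=2)
  W (west): (row=3, col=2) -> (row=3, col=1)
  W (west): blocked, stay at (row=3, col=1)
  S (south): (row=3, col=1) -> (row=4, col=1)
Final: (row=4, col=1)

Answer: Final position: (row=4, col=1)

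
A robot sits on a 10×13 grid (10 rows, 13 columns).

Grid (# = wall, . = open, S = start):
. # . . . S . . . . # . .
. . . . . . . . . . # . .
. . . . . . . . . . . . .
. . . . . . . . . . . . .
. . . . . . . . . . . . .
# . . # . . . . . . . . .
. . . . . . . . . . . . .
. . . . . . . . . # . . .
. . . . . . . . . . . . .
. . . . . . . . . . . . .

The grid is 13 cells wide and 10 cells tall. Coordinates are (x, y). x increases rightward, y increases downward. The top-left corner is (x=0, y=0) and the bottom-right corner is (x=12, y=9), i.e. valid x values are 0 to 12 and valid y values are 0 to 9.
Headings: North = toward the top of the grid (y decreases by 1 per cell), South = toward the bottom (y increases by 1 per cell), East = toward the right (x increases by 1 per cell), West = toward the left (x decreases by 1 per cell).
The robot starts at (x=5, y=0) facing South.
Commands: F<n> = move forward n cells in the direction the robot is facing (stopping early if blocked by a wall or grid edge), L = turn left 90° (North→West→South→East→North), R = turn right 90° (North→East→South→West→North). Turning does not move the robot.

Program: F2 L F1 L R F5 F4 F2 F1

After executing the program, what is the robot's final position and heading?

Start: (x=5, y=0), facing South
  F2: move forward 2, now at (x=5, y=2)
  L: turn left, now facing East
  F1: move forward 1, now at (x=6, y=2)
  L: turn left, now facing North
  R: turn right, now facing East
  F5: move forward 5, now at (x=11, y=2)
  F4: move forward 1/4 (blocked), now at (x=12, y=2)
  F2: move forward 0/2 (blocked), now at (x=12, y=2)
  F1: move forward 0/1 (blocked), now at (x=12, y=2)
Final: (x=12, y=2), facing East

Answer: Final position: (x=12, y=2), facing East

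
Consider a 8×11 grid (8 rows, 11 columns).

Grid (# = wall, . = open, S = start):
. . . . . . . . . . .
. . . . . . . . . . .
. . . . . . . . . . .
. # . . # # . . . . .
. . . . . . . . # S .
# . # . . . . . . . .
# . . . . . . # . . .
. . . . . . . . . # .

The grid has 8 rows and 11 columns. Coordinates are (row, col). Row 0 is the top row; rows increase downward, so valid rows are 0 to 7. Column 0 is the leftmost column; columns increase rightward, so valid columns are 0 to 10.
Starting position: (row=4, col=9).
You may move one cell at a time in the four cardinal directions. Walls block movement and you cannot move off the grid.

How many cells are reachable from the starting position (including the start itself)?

Answer: Reachable cells: 79

Derivation:
BFS flood-fill from (row=4, col=9):
  Distance 0: (row=4, col=9)
  Distance 1: (row=3, col=9), (row=4, col=10), (row=5, col=9)
  Distance 2: (row=2, col=9), (row=3, col=8), (row=3, col=10), (row=5, col=8), (row=5, col=10), (row=6, col=9)
  Distance 3: (row=1, col=9), (row=2, col=8), (row=2, col=10), (row=3, col=7), (row=5, col=7), (row=6, col=8), (row=6, col=10)
  Distance 4: (row=0, col=9), (row=1, col=8), (row=1, col=10), (row=2, col=7), (row=3, col=6), (row=4, col=7), (row=5, col=6), (row=7, col=8), (row=7, col=10)
  Distance 5: (row=0, col=8), (row=0, col=10), (row=1, col=7), (row=2, col=6), (row=4, col=6), (row=5, col=5), (row=6, col=6), (row=7, col=7)
  Distance 6: (row=0, col=7), (row=1, col=6), (row=2, col=5), (row=4, col=5), (row=5, col=4), (row=6, col=5), (row=7, col=6)
  Distance 7: (row=0, col=6), (row=1, col=5), (row=2, col=4), (row=4, col=4), (row=5, col=3), (row=6, col=4), (row=7, col=5)
  Distance 8: (row=0, col=5), (row=1, col=4), (row=2, col=3), (row=4, col=3), (row=6, col=3), (row=7, col=4)
  Distance 9: (row=0, col=4), (row=1, col=3), (row=2, col=2), (row=3, col=3), (row=4, col=2), (row=6, col=2), (row=7, col=3)
  Distance 10: (row=0, col=3), (row=1, col=2), (row=2, col=1), (row=3, col=2), (row=4, col=1), (row=6, col=1), (row=7, col=2)
  Distance 11: (row=0, col=2), (row=1, col=1), (row=2, col=0), (row=4, col=0), (row=5, col=1), (row=7, col=1)
  Distance 12: (row=0, col=1), (row=1, col=0), (row=3, col=0), (row=7, col=0)
  Distance 13: (row=0, col=0)
Total reachable: 79 (grid has 79 open cells total)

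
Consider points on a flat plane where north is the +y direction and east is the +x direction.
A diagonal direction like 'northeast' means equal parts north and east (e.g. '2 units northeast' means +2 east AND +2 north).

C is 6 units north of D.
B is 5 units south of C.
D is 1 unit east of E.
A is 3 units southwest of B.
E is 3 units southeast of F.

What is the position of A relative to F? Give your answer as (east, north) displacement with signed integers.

Answer: A is at (east=1, north=-5) relative to F.

Derivation:
Place F at the origin (east=0, north=0).
  E is 3 units southeast of F: delta (east=+3, north=-3); E at (east=3, north=-3).
  D is 1 unit east of E: delta (east=+1, north=+0); D at (east=4, north=-3).
  C is 6 units north of D: delta (east=+0, north=+6); C at (east=4, north=3).
  B is 5 units south of C: delta (east=+0, north=-5); B at (east=4, north=-2).
  A is 3 units southwest of B: delta (east=-3, north=-3); A at (east=1, north=-5).
Therefore A relative to F: (east=1, north=-5).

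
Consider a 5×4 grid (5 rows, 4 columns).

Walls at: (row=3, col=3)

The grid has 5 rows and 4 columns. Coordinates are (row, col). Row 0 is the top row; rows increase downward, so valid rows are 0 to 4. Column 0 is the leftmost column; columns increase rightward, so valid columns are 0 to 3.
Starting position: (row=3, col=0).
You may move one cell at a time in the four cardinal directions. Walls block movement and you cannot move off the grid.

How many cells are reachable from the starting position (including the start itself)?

Answer: Reachable cells: 19

Derivation:
BFS flood-fill from (row=3, col=0):
  Distance 0: (row=3, col=0)
  Distance 1: (row=2, col=0), (row=3, col=1), (row=4, col=0)
  Distance 2: (row=1, col=0), (row=2, col=1), (row=3, col=2), (row=4, col=1)
  Distance 3: (row=0, col=0), (row=1, col=1), (row=2, col=2), (row=4, col=2)
  Distance 4: (row=0, col=1), (row=1, col=2), (row=2, col=3), (row=4, col=3)
  Distance 5: (row=0, col=2), (row=1, col=3)
  Distance 6: (row=0, col=3)
Total reachable: 19 (grid has 19 open cells total)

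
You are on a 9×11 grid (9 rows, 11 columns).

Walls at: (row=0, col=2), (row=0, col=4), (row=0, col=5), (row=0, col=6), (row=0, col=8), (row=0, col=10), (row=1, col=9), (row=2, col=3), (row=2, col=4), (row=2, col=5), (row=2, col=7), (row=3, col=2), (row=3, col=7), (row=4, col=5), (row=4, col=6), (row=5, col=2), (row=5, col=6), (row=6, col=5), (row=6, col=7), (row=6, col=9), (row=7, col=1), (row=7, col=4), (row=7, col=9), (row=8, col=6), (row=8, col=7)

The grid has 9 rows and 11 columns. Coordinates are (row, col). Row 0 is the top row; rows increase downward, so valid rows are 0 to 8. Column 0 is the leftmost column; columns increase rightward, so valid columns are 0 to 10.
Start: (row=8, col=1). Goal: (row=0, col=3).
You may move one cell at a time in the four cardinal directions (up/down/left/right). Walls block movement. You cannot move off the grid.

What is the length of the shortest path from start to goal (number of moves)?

BFS from (row=8, col=1) until reaching (row=0, col=3):
  Distance 0: (row=8, col=1)
  Distance 1: (row=8, col=0), (row=8, col=2)
  Distance 2: (row=7, col=0), (row=7, col=2), (row=8, col=3)
  Distance 3: (row=6, col=0), (row=6, col=2), (row=7, col=3), (row=8, col=4)
  Distance 4: (row=5, col=0), (row=6, col=1), (row=6, col=3), (row=8, col=5)
  Distance 5: (row=4, col=0), (row=5, col=1), (row=5, col=3), (row=6, col=4), (row=7, col=5)
  Distance 6: (row=3, col=0), (row=4, col=1), (row=4, col=3), (row=5, col=4), (row=7, col=6)
  Distance 7: (row=2, col=0), (row=3, col=1), (row=3, col=3), (row=4, col=2), (row=4, col=4), (row=5, col=5), (row=6, col=6), (row=7, col=7)
  Distance 8: (row=1, col=0), (row=2, col=1), (row=3, col=4), (row=7, col=8)
  Distance 9: (row=0, col=0), (row=1, col=1), (row=2, col=2), (row=3, col=5), (row=6, col=8), (row=8, col=8)
  Distance 10: (row=0, col=1), (row=1, col=2), (row=3, col=6), (row=5, col=8), (row=8, col=9)
  Distance 11: (row=1, col=3), (row=2, col=6), (row=4, col=8), (row=5, col=7), (row=5, col=9), (row=8, col=10)
  Distance 12: (row=0, col=3), (row=1, col=4), (row=1, col=6), (row=3, col=8), (row=4, col=7), (row=4, col=9), (row=5, col=10), (row=7, col=10)  <- goal reached here
One shortest path (12 moves): (row=8, col=1) -> (row=8, col=2) -> (row=7, col=2) -> (row=6, col=2) -> (row=6, col=1) -> (row=5, col=1) -> (row=4, col=1) -> (row=3, col=1) -> (row=2, col=1) -> (row=2, col=2) -> (row=1, col=2) -> (row=1, col=3) -> (row=0, col=3)

Answer: Shortest path length: 12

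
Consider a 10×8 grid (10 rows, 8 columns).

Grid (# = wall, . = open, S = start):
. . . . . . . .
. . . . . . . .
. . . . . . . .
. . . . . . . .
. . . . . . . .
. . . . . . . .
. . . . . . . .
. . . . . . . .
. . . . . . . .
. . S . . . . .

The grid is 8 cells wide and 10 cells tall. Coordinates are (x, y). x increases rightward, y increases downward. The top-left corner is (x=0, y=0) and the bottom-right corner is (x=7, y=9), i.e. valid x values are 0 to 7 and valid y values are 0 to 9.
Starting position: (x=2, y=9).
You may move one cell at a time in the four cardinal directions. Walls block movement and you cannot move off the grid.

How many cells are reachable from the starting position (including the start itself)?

BFS flood-fill from (x=2, y=9):
  Distance 0: (x=2, y=9)
  Distance 1: (x=2, y=8), (x=1, y=9), (x=3, y=9)
  Distance 2: (x=2, y=7), (x=1, y=8), (x=3, y=8), (x=0, y=9), (x=4, y=9)
  Distance 3: (x=2, y=6), (x=1, y=7), (x=3, y=7), (x=0, y=8), (x=4, y=8), (x=5, y=9)
  Distance 4: (x=2, y=5), (x=1, y=6), (x=3, y=6), (x=0, y=7), (x=4, y=7), (x=5, y=8), (x=6, y=9)
  Distance 5: (x=2, y=4), (x=1, y=5), (x=3, y=5), (x=0, y=6), (x=4, y=6), (x=5, y=7), (x=6, y=8), (x=7, y=9)
  Distance 6: (x=2, y=3), (x=1, y=4), (x=3, y=4), (x=0, y=5), (x=4, y=5), (x=5, y=6), (x=6, y=7), (x=7, y=8)
  Distance 7: (x=2, y=2), (x=1, y=3), (x=3, y=3), (x=0, y=4), (x=4, y=4), (x=5, y=5), (x=6, y=6), (x=7, y=7)
  Distance 8: (x=2, y=1), (x=1, y=2), (x=3, y=2), (x=0, y=3), (x=4, y=3), (x=5, y=4), (x=6, y=5), (x=7, y=6)
  Distance 9: (x=2, y=0), (x=1, y=1), (x=3, y=1), (x=0, y=2), (x=4, y=2), (x=5, y=3), (x=6, y=4), (x=7, y=5)
  Distance 10: (x=1, y=0), (x=3, y=0), (x=0, y=1), (x=4, y=1), (x=5, y=2), (x=6, y=3), (x=7, y=4)
  Distance 11: (x=0, y=0), (x=4, y=0), (x=5, y=1), (x=6, y=2), (x=7, y=3)
  Distance 12: (x=5, y=0), (x=6, y=1), (x=7, y=2)
  Distance 13: (x=6, y=0), (x=7, y=1)
  Distance 14: (x=7, y=0)
Total reachable: 80 (grid has 80 open cells total)

Answer: Reachable cells: 80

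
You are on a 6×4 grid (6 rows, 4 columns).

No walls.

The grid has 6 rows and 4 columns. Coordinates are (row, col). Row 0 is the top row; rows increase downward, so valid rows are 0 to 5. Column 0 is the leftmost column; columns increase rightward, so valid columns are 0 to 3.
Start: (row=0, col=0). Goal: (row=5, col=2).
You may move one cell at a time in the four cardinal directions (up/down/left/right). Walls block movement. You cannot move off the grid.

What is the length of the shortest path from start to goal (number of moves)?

Answer: Shortest path length: 7

Derivation:
BFS from (row=0, col=0) until reaching (row=5, col=2):
  Distance 0: (row=0, col=0)
  Distance 1: (row=0, col=1), (row=1, col=0)
  Distance 2: (row=0, col=2), (row=1, col=1), (row=2, col=0)
  Distance 3: (row=0, col=3), (row=1, col=2), (row=2, col=1), (row=3, col=0)
  Distance 4: (row=1, col=3), (row=2, col=2), (row=3, col=1), (row=4, col=0)
  Distance 5: (row=2, col=3), (row=3, col=2), (row=4, col=1), (row=5, col=0)
  Distance 6: (row=3, col=3), (row=4, col=2), (row=5, col=1)
  Distance 7: (row=4, col=3), (row=5, col=2)  <- goal reached here
One shortest path (7 moves): (row=0, col=0) -> (row=0, col=1) -> (row=0, col=2) -> (row=1, col=2) -> (row=2, col=2) -> (row=3, col=2) -> (row=4, col=2) -> (row=5, col=2)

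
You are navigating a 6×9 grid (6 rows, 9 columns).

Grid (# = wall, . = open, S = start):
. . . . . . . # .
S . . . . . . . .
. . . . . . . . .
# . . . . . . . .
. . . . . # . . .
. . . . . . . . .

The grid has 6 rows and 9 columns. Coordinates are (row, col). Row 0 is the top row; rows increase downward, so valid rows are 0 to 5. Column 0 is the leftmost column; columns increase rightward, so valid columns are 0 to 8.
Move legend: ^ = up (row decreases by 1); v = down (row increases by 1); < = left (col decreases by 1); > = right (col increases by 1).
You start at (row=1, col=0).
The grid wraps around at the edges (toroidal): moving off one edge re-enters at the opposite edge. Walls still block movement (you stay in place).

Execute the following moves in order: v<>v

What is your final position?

Answer: Final position: (row=2, col=0)

Derivation:
Start: (row=1, col=0)
  v (down): (row=1, col=0) -> (row=2, col=0)
  < (left): (row=2, col=0) -> (row=2, col=8)
  > (right): (row=2, col=8) -> (row=2, col=0)
  v (down): blocked, stay at (row=2, col=0)
Final: (row=2, col=0)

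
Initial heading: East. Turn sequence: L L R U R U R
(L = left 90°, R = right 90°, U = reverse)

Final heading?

Answer: Final heading: South

Derivation:
Start: East
  L (left (90° counter-clockwise)) -> North
  L (left (90° counter-clockwise)) -> West
  R (right (90° clockwise)) -> North
  U (U-turn (180°)) -> South
  R (right (90° clockwise)) -> West
  U (U-turn (180°)) -> East
  R (right (90° clockwise)) -> South
Final: South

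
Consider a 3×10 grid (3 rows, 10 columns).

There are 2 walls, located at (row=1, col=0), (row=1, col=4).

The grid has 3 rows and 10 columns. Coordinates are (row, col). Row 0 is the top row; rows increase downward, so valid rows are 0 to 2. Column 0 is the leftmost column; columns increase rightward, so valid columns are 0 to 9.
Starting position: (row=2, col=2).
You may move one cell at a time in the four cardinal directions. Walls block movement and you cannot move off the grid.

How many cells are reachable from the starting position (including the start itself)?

BFS flood-fill from (row=2, col=2):
  Distance 0: (row=2, col=2)
  Distance 1: (row=1, col=2), (row=2, col=1), (row=2, col=3)
  Distance 2: (row=0, col=2), (row=1, col=1), (row=1, col=3), (row=2, col=0), (row=2, col=4)
  Distance 3: (row=0, col=1), (row=0, col=3), (row=2, col=5)
  Distance 4: (row=0, col=0), (row=0, col=4), (row=1, col=5), (row=2, col=6)
  Distance 5: (row=0, col=5), (row=1, col=6), (row=2, col=7)
  Distance 6: (row=0, col=6), (row=1, col=7), (row=2, col=8)
  Distance 7: (row=0, col=7), (row=1, col=8), (row=2, col=9)
  Distance 8: (row=0, col=8), (row=1, col=9)
  Distance 9: (row=0, col=9)
Total reachable: 28 (grid has 28 open cells total)

Answer: Reachable cells: 28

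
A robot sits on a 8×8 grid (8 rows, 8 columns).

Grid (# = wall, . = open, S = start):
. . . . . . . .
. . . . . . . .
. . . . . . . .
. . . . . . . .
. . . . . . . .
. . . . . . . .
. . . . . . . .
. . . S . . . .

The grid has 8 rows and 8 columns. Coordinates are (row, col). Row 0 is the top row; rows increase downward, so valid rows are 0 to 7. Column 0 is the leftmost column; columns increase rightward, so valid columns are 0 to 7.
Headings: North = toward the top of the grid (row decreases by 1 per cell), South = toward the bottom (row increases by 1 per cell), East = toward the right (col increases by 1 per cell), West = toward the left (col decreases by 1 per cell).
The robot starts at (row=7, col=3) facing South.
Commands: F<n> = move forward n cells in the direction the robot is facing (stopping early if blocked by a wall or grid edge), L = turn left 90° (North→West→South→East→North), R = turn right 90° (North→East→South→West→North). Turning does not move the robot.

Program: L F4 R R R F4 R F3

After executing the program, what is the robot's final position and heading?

Start: (row=7, col=3), facing South
  L: turn left, now facing East
  F4: move forward 4, now at (row=7, col=7)
  R: turn right, now facing South
  R: turn right, now facing West
  R: turn right, now facing North
  F4: move forward 4, now at (row=3, col=7)
  R: turn right, now facing East
  F3: move forward 0/3 (blocked), now at (row=3, col=7)
Final: (row=3, col=7), facing East

Answer: Final position: (row=3, col=7), facing East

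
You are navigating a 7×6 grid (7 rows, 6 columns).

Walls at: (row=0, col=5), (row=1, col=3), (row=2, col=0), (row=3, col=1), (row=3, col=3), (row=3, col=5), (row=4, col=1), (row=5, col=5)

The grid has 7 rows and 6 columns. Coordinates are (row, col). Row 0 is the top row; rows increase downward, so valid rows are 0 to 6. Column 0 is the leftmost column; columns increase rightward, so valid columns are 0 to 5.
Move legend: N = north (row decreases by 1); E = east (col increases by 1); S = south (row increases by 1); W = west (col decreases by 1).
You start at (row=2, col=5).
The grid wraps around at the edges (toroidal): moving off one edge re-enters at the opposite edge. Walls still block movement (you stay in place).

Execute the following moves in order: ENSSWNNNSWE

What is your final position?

Answer: Final position: (row=0, col=4)

Derivation:
Start: (row=2, col=5)
  E (east): blocked, stay at (row=2, col=5)
  N (north): (row=2, col=5) -> (row=1, col=5)
  S (south): (row=1, col=5) -> (row=2, col=5)
  S (south): blocked, stay at (row=2, col=5)
  W (west): (row=2, col=5) -> (row=2, col=4)
  N (north): (row=2, col=4) -> (row=1, col=4)
  N (north): (row=1, col=4) -> (row=0, col=4)
  N (north): (row=0, col=4) -> (row=6, col=4)
  S (south): (row=6, col=4) -> (row=0, col=4)
  W (west): (row=0, col=4) -> (row=0, col=3)
  E (east): (row=0, col=3) -> (row=0, col=4)
Final: (row=0, col=4)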